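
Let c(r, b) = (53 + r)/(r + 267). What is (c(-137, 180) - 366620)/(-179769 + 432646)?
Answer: -23830342/16437005 ≈ -1.4498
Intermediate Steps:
c(r, b) = (53 + r)/(267 + r)
(c(-137, 180) - 366620)/(-179769 + 432646) = ((53 - 137)/(267 - 137) - 366620)/(-179769 + 432646) = (-84/130 - 366620)/252877 = ((1/130)*(-84) - 366620)*(1/252877) = (-42/65 - 366620)*(1/252877) = -23830342/65*1/252877 = -23830342/16437005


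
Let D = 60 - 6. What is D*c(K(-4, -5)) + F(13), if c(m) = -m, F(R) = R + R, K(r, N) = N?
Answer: 296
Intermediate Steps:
F(R) = 2*R
D = 54
D*c(K(-4, -5)) + F(13) = 54*(-1*(-5)) + 2*13 = 54*5 + 26 = 270 + 26 = 296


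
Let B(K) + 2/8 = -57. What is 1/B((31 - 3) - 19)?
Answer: -4/229 ≈ -0.017467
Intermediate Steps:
B(K) = -229/4 (B(K) = -¼ - 57 = -229/4)
1/B((31 - 3) - 19) = 1/(-229/4) = -4/229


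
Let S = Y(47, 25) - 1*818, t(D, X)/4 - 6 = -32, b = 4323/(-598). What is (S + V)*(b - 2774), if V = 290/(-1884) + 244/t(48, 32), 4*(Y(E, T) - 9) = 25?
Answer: 32801445037375/14646216 ≈ 2.2396e+6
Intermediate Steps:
Y(E, T) = 61/4 (Y(E, T) = 9 + (1/4)*25 = 9 + 25/4 = 61/4)
b = -4323/598 (b = 4323*(-1/598) = -4323/598 ≈ -7.2291)
t(D, X) = -104 (t(D, X) = 24 + 4*(-32) = 24 - 128 = -104)
S = -3211/4 (S = 61/4 - 1*818 = 61/4 - 818 = -3211/4 ≈ -802.75)
V = -15308/6123 (V = 290/(-1884) + 244/(-104) = 290*(-1/1884) + 244*(-1/104) = -145/942 - 61/26 = -15308/6123 ≈ -2.5001)
(S + V)*(b - 2774) = (-3211/4 - 15308/6123)*(-4323/598 - 2774) = -19722185/24492*(-1663175/598) = 32801445037375/14646216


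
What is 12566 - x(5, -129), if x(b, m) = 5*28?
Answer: 12426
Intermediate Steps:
x(b, m) = 140
12566 - x(5, -129) = 12566 - 1*140 = 12566 - 140 = 12426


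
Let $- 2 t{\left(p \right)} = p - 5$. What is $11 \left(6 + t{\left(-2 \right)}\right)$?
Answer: $\frac{209}{2} \approx 104.5$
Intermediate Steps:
$t{\left(p \right)} = \frac{5}{2} - \frac{p}{2}$ ($t{\left(p \right)} = - \frac{p - 5}{2} = - \frac{-5 + p}{2} = \frac{5}{2} - \frac{p}{2}$)
$11 \left(6 + t{\left(-2 \right)}\right) = 11 \left(6 + \left(\frac{5}{2} - -1\right)\right) = 11 \left(6 + \left(\frac{5}{2} + 1\right)\right) = 11 \left(6 + \frac{7}{2}\right) = 11 \cdot \frac{19}{2} = \frac{209}{2}$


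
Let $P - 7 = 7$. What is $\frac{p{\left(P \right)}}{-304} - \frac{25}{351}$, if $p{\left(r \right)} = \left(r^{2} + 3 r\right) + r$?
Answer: $- \frac{24013}{26676} \approx -0.90017$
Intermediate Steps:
$P = 14$ ($P = 7 + 7 = 14$)
$p{\left(r \right)} = r^{2} + 4 r$
$\frac{p{\left(P \right)}}{-304} - \frac{25}{351} = \frac{14 \left(4 + 14\right)}{-304} - \frac{25}{351} = 14 \cdot 18 \left(- \frac{1}{304}\right) - \frac{25}{351} = 252 \left(- \frac{1}{304}\right) - \frac{25}{351} = - \frac{63}{76} - \frac{25}{351} = - \frac{24013}{26676}$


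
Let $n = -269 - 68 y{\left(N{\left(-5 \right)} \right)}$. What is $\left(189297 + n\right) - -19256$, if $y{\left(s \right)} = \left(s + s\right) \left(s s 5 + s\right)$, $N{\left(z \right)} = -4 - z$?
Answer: $207468$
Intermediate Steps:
$y{\left(s \right)} = 2 s \left(s + 5 s^{2}\right)$ ($y{\left(s \right)} = 2 s \left(s^{2} \cdot 5 + s\right) = 2 s \left(5 s^{2} + s\right) = 2 s \left(s + 5 s^{2}\right)$)
$n = -1085$ ($n = -269 - 68 \left(-4 - -5\right)^{2} \left(2 + 10 \left(-4 - -5\right)\right) = -269 - 68 \left(-4 + 5\right)^{2} \left(2 + 10 \left(-4 + 5\right)\right) = -269 - 68 \cdot 1^{2} \left(2 + 10 \cdot 1\right) = -269 - 68 \cdot 1 \left(2 + 10\right) = -269 - 68 \cdot 1 \cdot 12 = -269 - 816 = -1085$)
$\left(189297 + n\right) - -19256 = \left(189297 - 1085\right) - -19256 = 188212 + \left(-103426 + 122682\right) = 188212 + 19256 = 207468$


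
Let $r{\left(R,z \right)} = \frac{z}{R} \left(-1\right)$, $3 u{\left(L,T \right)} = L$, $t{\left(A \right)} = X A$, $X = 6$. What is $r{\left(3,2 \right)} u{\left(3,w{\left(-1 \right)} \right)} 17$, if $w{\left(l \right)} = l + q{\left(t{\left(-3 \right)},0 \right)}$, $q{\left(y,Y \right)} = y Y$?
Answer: $- \frac{34}{3} \approx -11.333$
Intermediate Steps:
$t{\left(A \right)} = 6 A$
$q{\left(y,Y \right)} = Y y$
$w{\left(l \right)} = l$ ($w{\left(l \right)} = l + 0 \cdot 6 \left(-3\right) = l + 0 \left(-18\right) = l + 0 = l$)
$u{\left(L,T \right)} = \frac{L}{3}$
$r{\left(R,z \right)} = - \frac{z}{R}$
$r{\left(3,2 \right)} u{\left(3,w{\left(-1 \right)} \right)} 17 = \left(-1\right) 2 \cdot \frac{1}{3} \cdot \frac{1}{3} \cdot 3 \cdot 17 = \left(-1\right) 2 \cdot \frac{1}{3} \cdot 1 \cdot 17 = \left(- \frac{2}{3}\right) 1 \cdot 17 = \left(- \frac{2}{3}\right) 17 = - \frac{34}{3}$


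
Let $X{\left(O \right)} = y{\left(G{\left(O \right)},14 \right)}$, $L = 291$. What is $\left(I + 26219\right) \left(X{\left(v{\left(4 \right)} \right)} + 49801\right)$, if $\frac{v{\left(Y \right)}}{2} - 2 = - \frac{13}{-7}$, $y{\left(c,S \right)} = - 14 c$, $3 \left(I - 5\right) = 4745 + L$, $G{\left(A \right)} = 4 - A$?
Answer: $\frac{4173094924}{3} \approx 1.391 \cdot 10^{9}$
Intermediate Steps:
$I = \frac{5051}{3}$ ($I = 5 + \frac{4745 + 291}{3} = 5 + \frac{1}{3} \cdot 5036 = 5 + \frac{5036}{3} = \frac{5051}{3} \approx 1683.7$)
$v{\left(Y \right)} = \frac{54}{7}$ ($v{\left(Y \right)} = 4 + 2 \left(- \frac{13}{-7}\right) = 4 + 2 \left(\left(-13\right) \left(- \frac{1}{7}\right)\right) = 4 + 2 \cdot \frac{13}{7} = 4 + \frac{26}{7} = \frac{54}{7}$)
$X{\left(O \right)} = -56 + 14 O$ ($X{\left(O \right)} = - 14 \left(4 - O\right) = -56 + 14 O$)
$\left(I + 26219\right) \left(X{\left(v{\left(4 \right)} \right)} + 49801\right) = \left(\frac{5051}{3} + 26219\right) \left(\left(-56 + 14 \cdot \frac{54}{7}\right) + 49801\right) = \frac{83708 \left(\left(-56 + 108\right) + 49801\right)}{3} = \frac{83708 \left(52 + 49801\right)}{3} = \frac{83708}{3} \cdot 49853 = \frac{4173094924}{3}$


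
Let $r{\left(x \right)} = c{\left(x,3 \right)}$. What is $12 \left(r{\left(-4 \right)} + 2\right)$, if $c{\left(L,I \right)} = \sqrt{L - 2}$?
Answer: $24 + 12 i \sqrt{6} \approx 24.0 + 29.394 i$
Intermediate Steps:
$c{\left(L,I \right)} = \sqrt{-2 + L}$
$r{\left(x \right)} = \sqrt{-2 + x}$
$12 \left(r{\left(-4 \right)} + 2\right) = 12 \left(\sqrt{-2 - 4} + 2\right) = 12 \left(\sqrt{-6} + 2\right) = 12 \left(i \sqrt{6} + 2\right) = 12 \left(2 + i \sqrt{6}\right) = 24 + 12 i \sqrt{6}$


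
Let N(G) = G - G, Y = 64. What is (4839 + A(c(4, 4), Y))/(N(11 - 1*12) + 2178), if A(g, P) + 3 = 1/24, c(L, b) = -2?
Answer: 116065/52272 ≈ 2.2204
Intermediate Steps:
A(g, P) = -71/24 (A(g, P) = -3 + 1/24 = -71/24)
N(G) = 0
(4839 + A(c(4, 4), Y))/(N(11 - 1*12) + 2178) = (4839 - 71/24)/(0 + 2178) = (116065/24)/2178 = (116065/24)*(1/2178) = 116065/52272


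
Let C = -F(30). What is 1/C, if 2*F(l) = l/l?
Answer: -2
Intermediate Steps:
F(l) = ½ (F(l) = (l/l)/2 = (½)*1 = ½)
C = -½ (C = -1*½ = -½ ≈ -0.50000)
1/C = 1/(-½) = -2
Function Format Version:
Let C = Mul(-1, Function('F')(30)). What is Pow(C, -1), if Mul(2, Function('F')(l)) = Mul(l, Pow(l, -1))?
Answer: -2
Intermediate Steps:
Function('F')(l) = Rational(1, 2) (Function('F')(l) = Mul(Rational(1, 2), Mul(l, Pow(l, -1))) = Mul(Rational(1, 2), 1) = Rational(1, 2))
C = Rational(-1, 2) (C = Mul(-1, Rational(1, 2)) = Rational(-1, 2) ≈ -0.50000)
Pow(C, -1) = Pow(Rational(-1, 2), -1) = -2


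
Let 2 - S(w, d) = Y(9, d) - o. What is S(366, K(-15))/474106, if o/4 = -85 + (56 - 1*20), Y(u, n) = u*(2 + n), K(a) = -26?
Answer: 11/237053 ≈ 4.6403e-5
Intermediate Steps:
o = -196 (o = 4*(-85 + (56 - 1*20)) = 4*(-85 + (56 - 20)) = 4*(-85 + 36) = 4*(-49) = -196)
S(w, d) = -212 - 9*d (S(w, d) = 2 - (9*(2 + d) - 1*(-196)) = 2 - ((18 + 9*d) + 196) = 2 - (214 + 9*d) = 2 + (-214 - 9*d) = -212 - 9*d)
S(366, K(-15))/474106 = (-212 - 9*(-26))/474106 = (-212 + 234)*(1/474106) = 22*(1/474106) = 11/237053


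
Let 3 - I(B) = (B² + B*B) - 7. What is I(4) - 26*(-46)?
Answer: 1174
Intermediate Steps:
I(B) = 10 - 2*B² (I(B) = 3 - ((B² + B*B) - 7) = 3 - ((B² + B²) - 7) = 3 - (2*B² - 7) = 3 - (-7 + 2*B²) = 3 + (7 - 2*B²) = 10 - 2*B²)
I(4) - 26*(-46) = (10 - 2*4²) - 26*(-46) = (10 - 2*16) + 1196 = (10 - 32) + 1196 = -22 + 1196 = 1174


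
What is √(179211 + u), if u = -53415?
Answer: 2*√31449 ≈ 354.68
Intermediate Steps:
√(179211 + u) = √(179211 - 53415) = √125796 = 2*√31449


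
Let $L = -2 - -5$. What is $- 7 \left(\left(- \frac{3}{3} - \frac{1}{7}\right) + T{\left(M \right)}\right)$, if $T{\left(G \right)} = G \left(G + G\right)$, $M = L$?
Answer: $-118$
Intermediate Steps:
$L = 3$ ($L = -2 + 5 = 3$)
$M = 3$
$T{\left(G \right)} = 2 G^{2}$ ($T{\left(G \right)} = G 2 G = 2 G^{2}$)
$- 7 \left(\left(- \frac{3}{3} - \frac{1}{7}\right) + T{\left(M \right)}\right) = - 7 \left(\left(- \frac{3}{3} - \frac{1}{7}\right) + 2 \cdot 3^{2}\right) = - 7 \left(\left(\left(-3\right) \frac{1}{3} - \frac{1}{7}\right) + 2 \cdot 9\right) = - 7 \left(\left(-1 - \frac{1}{7}\right) + 18\right) = - 7 \left(- \frac{8}{7} + 18\right) = \left(-7\right) \frac{118}{7} = -118$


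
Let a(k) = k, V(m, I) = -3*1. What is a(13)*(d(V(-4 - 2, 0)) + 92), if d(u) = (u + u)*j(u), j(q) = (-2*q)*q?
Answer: 2600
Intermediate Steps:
j(q) = -2*q²
V(m, I) = -3
d(u) = -4*u³ (d(u) = (u + u)*(-2*u²) = (2*u)*(-2*u²) = -4*u³)
a(13)*(d(V(-4 - 2, 0)) + 92) = 13*(-4*(-3)³ + 92) = 13*(-4*(-27) + 92) = 13*(108 + 92) = 13*200 = 2600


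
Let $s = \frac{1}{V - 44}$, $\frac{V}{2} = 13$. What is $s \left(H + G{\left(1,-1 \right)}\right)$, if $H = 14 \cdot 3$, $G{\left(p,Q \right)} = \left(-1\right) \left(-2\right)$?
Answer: $- \frac{22}{9} \approx -2.4444$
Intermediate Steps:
$V = 26$ ($V = 2 \cdot 13 = 26$)
$G{\left(p,Q \right)} = 2$
$H = 42$
$s = - \frac{1}{18}$ ($s = \frac{1}{26 - 44} = \frac{1}{-18} = - \frac{1}{18} \approx -0.055556$)
$s \left(H + G{\left(1,-1 \right)}\right) = - \frac{42 + 2}{18} = \left(- \frac{1}{18}\right) 44 = - \frac{22}{9}$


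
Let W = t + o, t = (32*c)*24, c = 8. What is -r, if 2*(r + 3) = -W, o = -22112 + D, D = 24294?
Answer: 4166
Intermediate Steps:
o = 2182 (o = -22112 + 24294 = 2182)
t = 6144 (t = (32*8)*24 = 256*24 = 6144)
W = 8326 (W = 6144 + 2182 = 8326)
r = -4166 (r = -3 + (-1*8326)/2 = -3 + (½)*(-8326) = -3 - 4163 = -4166)
-r = -1*(-4166) = 4166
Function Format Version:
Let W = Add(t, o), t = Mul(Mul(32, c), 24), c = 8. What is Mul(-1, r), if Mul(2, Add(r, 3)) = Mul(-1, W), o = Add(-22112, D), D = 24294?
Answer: 4166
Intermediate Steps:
o = 2182 (o = Add(-22112, 24294) = 2182)
t = 6144 (t = Mul(Mul(32, 8), 24) = Mul(256, 24) = 6144)
W = 8326 (W = Add(6144, 2182) = 8326)
r = -4166 (r = Add(-3, Mul(Rational(1, 2), Mul(-1, 8326))) = Add(-3, Mul(Rational(1, 2), -8326)) = Add(-3, -4163) = -4166)
Mul(-1, r) = Mul(-1, -4166) = 4166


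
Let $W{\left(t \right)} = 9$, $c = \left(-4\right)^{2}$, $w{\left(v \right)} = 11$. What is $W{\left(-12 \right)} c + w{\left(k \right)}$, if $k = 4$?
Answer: $155$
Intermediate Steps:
$c = 16$
$W{\left(-12 \right)} c + w{\left(k \right)} = 9 \cdot 16 + 11 = 144 + 11 = 155$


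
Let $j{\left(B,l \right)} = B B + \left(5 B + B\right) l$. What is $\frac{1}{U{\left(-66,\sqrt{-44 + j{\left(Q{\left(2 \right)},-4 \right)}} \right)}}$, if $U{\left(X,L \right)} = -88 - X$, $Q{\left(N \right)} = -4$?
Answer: $- \frac{1}{22} \approx -0.045455$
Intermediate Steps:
$j{\left(B,l \right)} = B^{2} + 6 B l$
$\frac{1}{U{\left(-66,\sqrt{-44 + j{\left(Q{\left(2 \right)},-4 \right)}} \right)}} = \frac{1}{-88 - -66} = \frac{1}{-88 + 66} = \frac{1}{-22} = - \frac{1}{22}$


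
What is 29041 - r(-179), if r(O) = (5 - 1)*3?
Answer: 29029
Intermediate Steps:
r(O) = 12 (r(O) = 4*3 = 12)
29041 - r(-179) = 29041 - 1*12 = 29041 - 12 = 29029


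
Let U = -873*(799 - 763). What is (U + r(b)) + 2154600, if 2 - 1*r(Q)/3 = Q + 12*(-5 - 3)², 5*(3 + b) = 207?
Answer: 10603794/5 ≈ 2.1208e+6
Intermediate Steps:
b = 192/5 (b = -3 + (⅕)*207 = -3 + 207/5 = 192/5 ≈ 38.400)
U = -31428 (U = -873*36 = -31428)
r(Q) = -2298 - 3*Q (r(Q) = 6 - 3*(Q + 12*(-5 - 3)²) = 6 - 3*(Q + 12*(-8)²) = 6 - 3*(Q + 12*64) = 6 - 3*(Q + 768) = 6 - 3*(768 + Q) = 6 + (-2304 - 3*Q) = -2298 - 3*Q)
(U + r(b)) + 2154600 = (-31428 + (-2298 - 3*192/5)) + 2154600 = (-31428 + (-2298 - 576/5)) + 2154600 = (-31428 - 12066/5) + 2154600 = -169206/5 + 2154600 = 10603794/5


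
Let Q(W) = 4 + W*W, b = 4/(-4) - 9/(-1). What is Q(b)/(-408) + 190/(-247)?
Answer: -73/78 ≈ -0.93590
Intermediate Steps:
b = 8 (b = 4*(-¼) - 9*(-1) = -1 + 9 = 8)
Q(W) = 4 + W²
Q(b)/(-408) + 190/(-247) = (4 + 8²)/(-408) + 190/(-247) = (4 + 64)*(-1/408) + 190*(-1/247) = 68*(-1/408) - 10/13 = -⅙ - 10/13 = -73/78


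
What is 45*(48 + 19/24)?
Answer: 17565/8 ≈ 2195.6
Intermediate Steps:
45*(48 + 19/24) = 45*(1171/24) = 17565/8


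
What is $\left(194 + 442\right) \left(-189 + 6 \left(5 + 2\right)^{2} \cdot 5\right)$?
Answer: $814716$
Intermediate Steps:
$\left(194 + 442\right) \left(-189 + 6 \left(5 + 2\right)^{2} \cdot 5\right) = 636 \left(-189 + 6 \cdot 7^{2} \cdot 5\right) = 636 \left(-189 + 6 \cdot 49 \cdot 5\right) = 636 \left(-189 + 294 \cdot 5\right) = 636 \left(-189 + 1470\right) = 636 \cdot 1281 = 814716$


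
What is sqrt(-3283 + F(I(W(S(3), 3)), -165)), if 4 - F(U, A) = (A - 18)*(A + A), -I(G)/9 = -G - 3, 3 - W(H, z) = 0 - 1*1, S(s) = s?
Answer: I*sqrt(63669) ≈ 252.33*I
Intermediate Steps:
W(H, z) = 4 (W(H, z) = 3 - (0 - 1*1) = 3 - (0 - 1) = 3 - 1*(-1) = 3 + 1 = 4)
I(G) = 27 + 9*G (I(G) = -9*(-G - 3) = -9*(-3 - G) = 27 + 9*G)
F(U, A) = 4 - 2*A*(-18 + A) (F(U, A) = 4 - (A - 18)*(A + A) = 4 - (-18 + A)*2*A = 4 - 2*A*(-18 + A))
sqrt(-3283 + F(I(W(S(3), 3)), -165)) = sqrt(-3283 + (4 - 2*(-165)**2 + 36*(-165))) = sqrt(-3283 + (4 - 2*27225 - 5940)) = sqrt(-3283 + (4 - 54450 - 5940)) = sqrt(-3283 - 60386) = sqrt(-63669) = I*sqrt(63669)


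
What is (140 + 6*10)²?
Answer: 40000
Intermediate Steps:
(140 + 6*10)² = (140 + 60)² = 200² = 40000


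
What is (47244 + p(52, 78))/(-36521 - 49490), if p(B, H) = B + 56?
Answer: -47352/86011 ≈ -0.55053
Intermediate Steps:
p(B, H) = 56 + B
(47244 + p(52, 78))/(-36521 - 49490) = (47244 + (56 + 52))/(-36521 - 49490) = (47244 + 108)/(-86011) = 47352*(-1/86011) = -47352/86011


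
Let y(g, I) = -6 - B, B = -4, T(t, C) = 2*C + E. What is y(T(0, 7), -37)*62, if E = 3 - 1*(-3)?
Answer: -124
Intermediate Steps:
E = 6 (E = 3 + 3 = 6)
T(t, C) = 6 + 2*C (T(t, C) = 2*C + 6 = 6 + 2*C)
y(g, I) = -2 (y(g, I) = -6 - 1*(-4) = -6 + 4 = -2)
y(T(0, 7), -37)*62 = -2*62 = -124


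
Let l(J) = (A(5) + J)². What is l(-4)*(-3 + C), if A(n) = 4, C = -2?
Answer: 0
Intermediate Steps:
l(J) = (4 + J)²
l(-4)*(-3 + C) = (4 - 4)²*(-3 - 2) = 0²*(-5) = 0*(-5) = 0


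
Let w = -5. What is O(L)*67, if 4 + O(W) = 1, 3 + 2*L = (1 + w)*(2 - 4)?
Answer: -201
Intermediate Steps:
L = 5/2 (L = -3/2 + ((1 - 5)*(2 - 4))/2 = -3/2 + (-4*(-2))/2 = -3/2 + (½)*8 = -3/2 + 4 = 5/2 ≈ 2.5000)
O(W) = -3 (O(W) = -4 + 1 = -3)
O(L)*67 = -3*67 = -201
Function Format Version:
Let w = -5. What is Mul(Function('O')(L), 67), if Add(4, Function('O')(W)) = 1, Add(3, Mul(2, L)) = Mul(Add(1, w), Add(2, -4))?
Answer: -201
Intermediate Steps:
L = Rational(5, 2) (L = Add(Rational(-3, 2), Mul(Rational(1, 2), Mul(Add(1, -5), Add(2, -4)))) = Add(Rational(-3, 2), Mul(Rational(1, 2), Mul(-4, -2))) = Add(Rational(-3, 2), Mul(Rational(1, 2), 8)) = Add(Rational(-3, 2), 4) = Rational(5, 2) ≈ 2.5000)
Function('O')(W) = -3 (Function('O')(W) = Add(-4, 1) = -3)
Mul(Function('O')(L), 67) = Mul(-3, 67) = -201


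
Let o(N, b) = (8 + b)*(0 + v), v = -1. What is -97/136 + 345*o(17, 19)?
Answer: -1266937/136 ≈ -9315.7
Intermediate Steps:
o(N, b) = -8 - b (o(N, b) = (8 + b)*(0 - 1) = (8 + b)*(-1) = -8 - b)
-97/136 + 345*o(17, 19) = -97/136 + 345*(-8 - 1*19) = -97*1/136 + 345*(-8 - 19) = -97/136 + 345*(-27) = -97/136 - 9315 = -1266937/136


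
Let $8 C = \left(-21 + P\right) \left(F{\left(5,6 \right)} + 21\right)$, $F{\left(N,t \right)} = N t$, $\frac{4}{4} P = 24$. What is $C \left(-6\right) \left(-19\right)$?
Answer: $\frac{8721}{4} \approx 2180.3$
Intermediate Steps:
$P = 24$
$C = \frac{153}{8}$ ($C = \frac{\left(-21 + 24\right) \left(5 \cdot 6 + 21\right)}{8} = \frac{3 \left(30 + 21\right)}{8} = \frac{3 \cdot 51}{8} = \frac{1}{8} \cdot 153 = \frac{153}{8} \approx 19.125$)
$C \left(-6\right) \left(-19\right) = \frac{153}{8} \left(-6\right) \left(-19\right) = \left(- \frac{459}{4}\right) \left(-19\right) = \frac{8721}{4}$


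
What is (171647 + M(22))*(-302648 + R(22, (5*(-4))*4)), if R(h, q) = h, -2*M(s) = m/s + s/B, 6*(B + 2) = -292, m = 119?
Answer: -43425261127625/836 ≈ -5.1944e+10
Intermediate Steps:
B = -152/3 (B = -2 + (1/6)*(-292) = -2 - 146/3 = -152/3 ≈ -50.667)
M(s) = -119/(2*s) + 3*s/304 (M(s) = -(119/s + s/(-152/3))/2 = -(119/s + s*(-3/152))/2 = -(119/s - 3*s/152)/2 = -119/(2*s) + 3*s/304)
(171647 + M(22))*(-302648 + R(22, (5*(-4))*4)) = (171647 + (1/304)*(-18088 + 3*22**2)/22)*(-302648 + 22) = (171647 + (1/304)*(1/22)*(-18088 + 3*484))*(-302626) = (171647 + (1/304)*(1/22)*(-18088 + 1452))*(-302626) = (171647 + (1/304)*(1/22)*(-16636))*(-302626) = (171647 - 4159/1672)*(-302626) = (286989625/1672)*(-302626) = -43425261127625/836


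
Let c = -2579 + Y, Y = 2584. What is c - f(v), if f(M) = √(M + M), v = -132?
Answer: 5 - 2*I*√66 ≈ 5.0 - 16.248*I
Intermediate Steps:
f(M) = √2*√M (f(M) = √(2*M) = √2*√M)
c = 5 (c = -2579 + 2584 = 5)
c - f(v) = 5 - √2*√(-132) = 5 - √2*2*I*√33 = 5 - 2*I*√66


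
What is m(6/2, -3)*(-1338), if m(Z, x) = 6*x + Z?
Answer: 20070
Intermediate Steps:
m(Z, x) = Z + 6*x
m(6/2, -3)*(-1338) = (6/2 + 6*(-3))*(-1338) = (6*(1/2) - 18)*(-1338) = (3 - 18)*(-1338) = -15*(-1338) = 20070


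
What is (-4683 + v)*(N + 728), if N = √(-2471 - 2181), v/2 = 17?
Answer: -3384472 - 9298*I*√1163 ≈ -3.3845e+6 - 3.1709e+5*I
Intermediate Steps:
v = 34 (v = 2*17 = 34)
N = 2*I*√1163 (N = √(-4652) = 2*I*√1163 ≈ 68.206*I)
(-4683 + v)*(N + 728) = (-4683 + 34)*(2*I*√1163 + 728) = -4649*(728 + 2*I*√1163) = -3384472 - 9298*I*√1163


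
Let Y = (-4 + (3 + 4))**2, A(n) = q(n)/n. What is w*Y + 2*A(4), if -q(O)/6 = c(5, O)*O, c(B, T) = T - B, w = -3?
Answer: -15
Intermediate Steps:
q(O) = -6*O*(-5 + O) (q(O) = -6*(O - 1*5)*O = -6*(O - 5)*O = -6*(-5 + O)*O = -6*O*(-5 + O))
A(n) = 30 - 6*n (A(n) = (6*n*(5 - n))/n = 30 - 6*n)
Y = 9 (Y = (-4 + 7)**2 = 3**2 = 9)
w*Y + 2*A(4) = -3*9 + 2*(30 - 6*4) = -27 + 2*(30 - 24) = -27 + 2*6 = -27 + 12 = -15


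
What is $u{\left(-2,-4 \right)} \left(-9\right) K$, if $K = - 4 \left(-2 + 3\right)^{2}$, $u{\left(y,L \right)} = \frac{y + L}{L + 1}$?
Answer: $72$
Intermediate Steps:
$u{\left(y,L \right)} = \frac{L + y}{1 + L}$
$K = -4$ ($K = - 4 \cdot 1^{2} = \left(-4\right) 1 = -4$)
$u{\left(-2,-4 \right)} \left(-9\right) K = \frac{-4 - 2}{1 - 4} \left(-9\right) \left(-4\right) = \frac{1}{-3} \left(-6\right) \left(-9\right) \left(-4\right) = \left(- \frac{1}{3}\right) \left(-6\right) \left(-9\right) \left(-4\right) = 2 \left(-9\right) \left(-4\right) = \left(-18\right) \left(-4\right) = 72$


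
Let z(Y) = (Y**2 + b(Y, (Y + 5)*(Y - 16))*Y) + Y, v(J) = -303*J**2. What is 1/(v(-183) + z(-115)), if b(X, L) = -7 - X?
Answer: -1/10146477 ≈ -9.8556e-8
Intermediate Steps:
z(Y) = Y + Y**2 + Y*(-7 - Y) (z(Y) = (Y**2 + (-7 - Y)*Y) + Y = (Y**2 + Y*(-7 - Y)) + Y = Y + Y**2 + Y*(-7 - Y))
1/(v(-183) + z(-115)) = 1/(-303*(-183)**2 - 6*(-115)) = 1/(-303*33489 + 690) = 1/(-10147167 + 690) = 1/(-10146477) = -1/10146477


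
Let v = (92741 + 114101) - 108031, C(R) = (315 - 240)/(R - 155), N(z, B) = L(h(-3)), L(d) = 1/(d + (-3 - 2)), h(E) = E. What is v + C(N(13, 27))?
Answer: 122623851/1241 ≈ 98811.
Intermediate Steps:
L(d) = 1/(-5 + d) (L(d) = 1/(d - 5) = 1/(-5 + d))
N(z, B) = -⅛ (N(z, B) = 1/(-5 - 3) = 1/(-8) = -⅛)
C(R) = 75/(-155 + R)
v = 98811 (v = 206842 - 108031 = 98811)
v + C(N(13, 27)) = 98811 + 75/(-155 - ⅛) = 98811 + 75/(-1241/8) = 98811 + 75*(-8/1241) = 98811 - 600/1241 = 122623851/1241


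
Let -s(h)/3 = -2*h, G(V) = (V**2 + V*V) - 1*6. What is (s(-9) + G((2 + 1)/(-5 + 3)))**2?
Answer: 12321/4 ≈ 3080.3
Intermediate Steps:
G(V) = -6 + 2*V**2 (G(V) = (V**2 + V**2) - 6 = 2*V**2 - 6 = -6 + 2*V**2)
s(h) = 6*h (s(h) = -(-6)*h = 6*h)
(s(-9) + G((2 + 1)/(-5 + 3)))**2 = (6*(-9) + (-6 + 2*((2 + 1)/(-5 + 3))**2))**2 = (-54 + (-6 + 2*(3/(-2))**2))**2 = (-54 + (-6 + 2*(-1/2*3)**2))**2 = (-54 + (-6 + 2*(-3/2)**2))**2 = (-54 + (-6 + 2*(9/4)))**2 = (-54 + (-6 + 9/2))**2 = (-54 - 3/2)**2 = (-111/2)**2 = 12321/4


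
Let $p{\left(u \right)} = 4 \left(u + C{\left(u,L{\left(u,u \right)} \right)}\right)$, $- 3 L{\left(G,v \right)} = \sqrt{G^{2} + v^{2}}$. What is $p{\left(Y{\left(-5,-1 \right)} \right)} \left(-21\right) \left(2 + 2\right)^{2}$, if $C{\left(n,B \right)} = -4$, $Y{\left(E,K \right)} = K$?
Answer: $6720$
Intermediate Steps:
$L{\left(G,v \right)} = - \frac{\sqrt{G^{2} + v^{2}}}{3}$
$p{\left(u \right)} = -16 + 4 u$ ($p{\left(u \right)} = 4 \left(u - 4\right) = 4 \left(-4 + u\right) = -16 + 4 u$)
$p{\left(Y{\left(-5,-1 \right)} \right)} \left(-21\right) \left(2 + 2\right)^{2} = \left(-16 + 4 \left(-1\right)\right) \left(-21\right) \left(2 + 2\right)^{2} = \left(-16 - 4\right) \left(-21\right) 4^{2} = \left(-20\right) \left(-21\right) 16 = 420 \cdot 16 = 6720$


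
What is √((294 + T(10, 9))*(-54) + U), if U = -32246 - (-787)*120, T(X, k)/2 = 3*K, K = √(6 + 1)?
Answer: √(46318 - 324*√7) ≈ 213.22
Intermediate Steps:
K = √7 ≈ 2.6458
T(X, k) = 6*√7 (T(X, k) = 2*(3*√7) = 6*√7)
U = 62194 (U = -32246 - 1*(-94440) = -32246 + 94440 = 62194)
√((294 + T(10, 9))*(-54) + U) = √((294 + 6*√7)*(-54) + 62194) = √((-15876 - 324*√7) + 62194) = √(46318 - 324*√7)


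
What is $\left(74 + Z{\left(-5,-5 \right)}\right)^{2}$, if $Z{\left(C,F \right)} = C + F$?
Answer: $4096$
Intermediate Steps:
$\left(74 + Z{\left(-5,-5 \right)}\right)^{2} = \left(74 - 10\right)^{2} = 64^{2} = 4096$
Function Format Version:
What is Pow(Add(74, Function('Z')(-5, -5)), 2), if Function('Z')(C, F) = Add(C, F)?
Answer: 4096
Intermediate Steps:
Pow(Add(74, Function('Z')(-5, -5)), 2) = Pow(Add(74, Add(-5, -5)), 2) = Pow(Add(74, -10), 2) = Pow(64, 2) = 4096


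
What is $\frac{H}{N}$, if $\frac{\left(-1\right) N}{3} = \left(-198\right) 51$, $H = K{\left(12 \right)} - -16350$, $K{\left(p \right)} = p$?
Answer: $\frac{101}{187} \approx 0.54011$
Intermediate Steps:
$H = 16362$ ($H = 12 - -16350 = 12 + 16350 = 16362$)
$N = 30294$ ($N = - 3 \left(\left(-198\right) 51\right) = \left(-3\right) \left(-10098\right) = 30294$)
$\frac{H}{N} = \frac{16362}{30294} = 16362 \cdot \frac{1}{30294} = \frac{101}{187}$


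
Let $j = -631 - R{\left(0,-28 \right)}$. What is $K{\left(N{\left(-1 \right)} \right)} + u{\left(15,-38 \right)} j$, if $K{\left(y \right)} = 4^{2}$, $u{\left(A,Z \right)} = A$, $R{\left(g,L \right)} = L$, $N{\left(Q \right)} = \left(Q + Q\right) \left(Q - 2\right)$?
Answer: $-9029$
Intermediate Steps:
$N{\left(Q \right)} = 2 Q \left(-2 + Q\right)$
$K{\left(y \right)} = 16$
$j = -603$ ($j = -631 - -28 = -631 + 28 = -603$)
$K{\left(N{\left(-1 \right)} \right)} + u{\left(15,-38 \right)} j = 16 + 15 \left(-603\right) = 16 - 9045 = -9029$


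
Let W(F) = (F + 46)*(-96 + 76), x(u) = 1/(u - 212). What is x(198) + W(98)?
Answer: -40321/14 ≈ -2880.1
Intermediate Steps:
x(u) = 1/(-212 + u)
W(F) = -920 - 20*F (W(F) = (46 + F)*(-20) = -920 - 20*F)
x(198) + W(98) = 1/(-212 + 198) + (-920 - 20*98) = 1/(-14) + (-920 - 1960) = -1/14 - 2880 = -40321/14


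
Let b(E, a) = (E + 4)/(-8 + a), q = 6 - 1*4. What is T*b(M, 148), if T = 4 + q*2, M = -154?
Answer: -60/7 ≈ -8.5714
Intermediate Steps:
q = 2 (q = 6 - 4 = 2)
b(E, a) = (4 + E)/(-8 + a)
T = 8 (T = 4 + 2*2 = 4 + 4 = 8)
T*b(M, 148) = 8*((4 - 154)/(-8 + 148)) = 8*(-150/140) = 8*((1/140)*(-150)) = 8*(-15/14) = -60/7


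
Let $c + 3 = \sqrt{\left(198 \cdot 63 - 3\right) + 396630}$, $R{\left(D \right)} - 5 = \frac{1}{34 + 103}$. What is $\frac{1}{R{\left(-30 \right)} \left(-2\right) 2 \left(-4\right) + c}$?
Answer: $- \frac{1447405}{7566797444} + \frac{1445213 \sqrt{69}}{7566797444} \approx 0.0013952$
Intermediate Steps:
$R{\left(D \right)} = \frac{686}{137}$ ($R{\left(D \right)} = 5 + \frac{1}{34 + 103} = 5 + \frac{1}{137} = \frac{686}{137}$)
$c = -3 + 77 \sqrt{69}$ ($c = -3 + \sqrt{\left(198 \cdot 63 - 3\right) + 396630} = -3 + \sqrt{\left(12474 - 3\right) + 396630} = -3 + \sqrt{12471 + 396630} = -3 + \sqrt{409101} = -3 + 77 \sqrt{69} \approx 636.61$)
$\frac{1}{R{\left(-30 \right)} \left(-2\right) 2 \left(-4\right) + c} = \frac{1}{\frac{686 \left(-2\right) 2 \left(-4\right)}{137} - \left(3 - 77 \sqrt{69}\right)} = \frac{1}{\frac{686 \left(\left(-4\right) \left(-4\right)\right)}{137} - \left(3 - 77 \sqrt{69}\right)} = \frac{1}{\frac{686}{137} \cdot 16 - \left(3 - 77 \sqrt{69}\right)} = \frac{1}{\frac{10976}{137} - \left(3 - 77 \sqrt{69}\right)} = \frac{1}{\frac{10565}{137} + 77 \sqrt{69}}$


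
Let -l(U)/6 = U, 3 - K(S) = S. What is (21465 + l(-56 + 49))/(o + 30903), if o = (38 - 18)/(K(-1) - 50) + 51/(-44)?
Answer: 21765084/31272223 ≈ 0.69599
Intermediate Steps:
K(S) = 3 - S
l(U) = -6*U
o = -1613/1012 (o = (38 - 18)/((3 - 1*(-1)) - 50) + 51/(-44) = 20/((3 + 1) - 50) - 1/44*51 = 20/(4 - 50) - 51/44 = 20/(-46) - 51/44 = 20*(-1/46) - 51/44 = -10/23 - 51/44 = -1613/1012 ≈ -1.5939)
(21465 + l(-56 + 49))/(o + 30903) = (21465 - 6*(-56 + 49))/(-1613/1012 + 30903) = (21465 - 6*(-7))/(31272223/1012) = (21465 + 42)*(1012/31272223) = 21507*(1012/31272223) = 21765084/31272223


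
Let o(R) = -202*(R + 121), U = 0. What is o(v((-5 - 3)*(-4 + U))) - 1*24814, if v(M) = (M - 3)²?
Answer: -219138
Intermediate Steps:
v(M) = (-3 + M)²
o(R) = -24442 - 202*R (o(R) = -202*(121 + R) = -24442 - 202*R)
o(v((-5 - 3)*(-4 + U))) - 1*24814 = (-24442 - 202*(-3 + (-5 - 3)*(-4 + 0))²) - 1*24814 = (-24442 - 202*(-3 - 8*(-4))²) - 24814 = (-24442 - 202*(-3 + 32)²) - 24814 = (-24442 - 202*29²) - 24814 = (-24442 - 202*841) - 24814 = (-24442 - 169882) - 24814 = -194324 - 24814 = -219138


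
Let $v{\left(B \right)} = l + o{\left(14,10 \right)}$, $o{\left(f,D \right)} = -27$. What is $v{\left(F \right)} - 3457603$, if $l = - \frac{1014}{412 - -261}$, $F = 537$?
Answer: $- \frac{2326986004}{673} \approx -3.4576 \cdot 10^{6}$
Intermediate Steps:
$l = - \frac{1014}{673}$ ($l = - \frac{1014}{412 + 261} = - \frac{1014}{673} \approx -1.5067$)
$v{\left(B \right)} = - \frac{19185}{673}$ ($v{\left(B \right)} = - \frac{1014}{673} - 27 = - \frac{19185}{673}$)
$v{\left(F \right)} - 3457603 = - \frac{19185}{673} - 3457603 = - \frac{2326986004}{673}$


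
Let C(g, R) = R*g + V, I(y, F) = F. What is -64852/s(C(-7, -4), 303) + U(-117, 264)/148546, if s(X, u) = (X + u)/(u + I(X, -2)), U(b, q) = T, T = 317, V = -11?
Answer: -362460620169/5941840 ≈ -61001.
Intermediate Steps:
C(g, R) = -11 + R*g (C(g, R) = R*g - 11 = -11 + R*g)
U(b, q) = 317
s(X, u) = (X + u)/(-2 + u) (s(X, u) = (X + u)/(u - 2) = (X + u)/(-2 + u))
-64852/s(C(-7, -4), 303) + U(-117, 264)/148546 = -64852*(-2 + 303)/((-11 - 4*(-7)) + 303) + 317/148546 = -64852*301/((-11 + 28) + 303) + 317*(1/148546) = -64852*301/(17 + 303) + 317/148546 = -64852/((1/301)*320) + 317/148546 = -64852/320/301 + 317/148546 = -64852*301/320 + 317/148546 = -4880113/80 + 317/148546 = -362460620169/5941840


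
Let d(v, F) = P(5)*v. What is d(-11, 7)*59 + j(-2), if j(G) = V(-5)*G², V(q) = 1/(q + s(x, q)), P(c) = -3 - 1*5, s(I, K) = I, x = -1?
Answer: 15574/3 ≈ 5191.3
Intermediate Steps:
P(c) = -8 (P(c) = -3 - 5 = -8)
d(v, F) = -8*v
V(q) = 1/(-1 + q) (V(q) = 1/(q - 1) = 1/(-1 + q))
j(G) = -G²/6 (j(G) = G²/(-1 - 5) = G²/(-6) = -G²/6)
d(-11, 7)*59 + j(-2) = -8*(-11)*59 - ⅙*(-2)² = 88*59 - ⅙*4 = 5192 - ⅔ = 15574/3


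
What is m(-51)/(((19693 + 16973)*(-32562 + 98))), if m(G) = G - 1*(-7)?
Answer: 11/297581256 ≈ 3.6965e-8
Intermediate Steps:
m(G) = 7 + G (m(G) = G + 7 = 7 + G)
m(-51)/(((19693 + 16973)*(-32562 + 98))) = (7 - 51)/(((19693 + 16973)*(-32562 + 98))) = -44/(36666*(-32464)) = -44/(-1190325024) = -44*(-1/1190325024) = 11/297581256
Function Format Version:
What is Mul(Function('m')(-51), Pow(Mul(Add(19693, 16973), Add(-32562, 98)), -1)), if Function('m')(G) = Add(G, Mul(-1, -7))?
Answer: Rational(11, 297581256) ≈ 3.6965e-8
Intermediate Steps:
Function('m')(G) = Add(7, G) (Function('m')(G) = Add(G, 7) = Add(7, G))
Mul(Function('m')(-51), Pow(Mul(Add(19693, 16973), Add(-32562, 98)), -1)) = Mul(Add(7, -51), Pow(Mul(Add(19693, 16973), Add(-32562, 98)), -1)) = Mul(-44, Pow(Mul(36666, -32464), -1)) = Mul(-44, Pow(-1190325024, -1)) = Mul(-44, Rational(-1, 1190325024)) = Rational(11, 297581256)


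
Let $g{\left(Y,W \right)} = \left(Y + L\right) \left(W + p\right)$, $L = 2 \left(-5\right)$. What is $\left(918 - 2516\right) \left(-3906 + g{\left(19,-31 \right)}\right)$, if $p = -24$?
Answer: $7032798$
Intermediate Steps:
$L = -10$
$g{\left(Y,W \right)} = \left(-24 + W\right) \left(-10 + Y\right)$ ($g{\left(Y,W \right)} = \left(Y - 10\right) \left(W - 24\right) = \left(-10 + Y\right) \left(-24 + W\right) = \left(-24 + W\right) \left(-10 + Y\right)$)
$\left(918 - 2516\right) \left(-3906 + g{\left(19,-31 \right)}\right) = \left(918 - 2516\right) \left(-3906 - 495\right) = - 1598 \left(-3906 + \left(240 - 456 + 310 - 589\right)\right) = - 1598 \left(-3906 - 495\right) = \left(-1598\right) \left(-4401\right) = 7032798$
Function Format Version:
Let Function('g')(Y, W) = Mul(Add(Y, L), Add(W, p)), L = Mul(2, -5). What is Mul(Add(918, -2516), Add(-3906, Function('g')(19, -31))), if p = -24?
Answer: 7032798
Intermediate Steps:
L = -10
Function('g')(Y, W) = Mul(Add(-24, W), Add(-10, Y)) (Function('g')(Y, W) = Mul(Add(Y, -10), Add(W, -24)) = Mul(Add(-10, Y), Add(-24, W)) = Mul(Add(-24, W), Add(-10, Y)))
Mul(Add(918, -2516), Add(-3906, Function('g')(19, -31))) = Mul(Add(918, -2516), Add(-3906, Add(240, Mul(-24, 19), Mul(-10, -31), Mul(-31, 19)))) = Mul(-1598, Add(-3906, Add(240, -456, 310, -589))) = Mul(-1598, Add(-3906, -495)) = Mul(-1598, -4401) = 7032798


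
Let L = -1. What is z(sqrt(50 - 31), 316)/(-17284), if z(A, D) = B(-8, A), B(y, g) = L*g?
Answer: sqrt(19)/17284 ≈ 0.00025219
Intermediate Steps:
B(y, g) = -g
z(A, D) = -A
z(sqrt(50 - 31), 316)/(-17284) = -sqrt(50 - 31)/(-17284) = -sqrt(19)*(-1/17284) = sqrt(19)/17284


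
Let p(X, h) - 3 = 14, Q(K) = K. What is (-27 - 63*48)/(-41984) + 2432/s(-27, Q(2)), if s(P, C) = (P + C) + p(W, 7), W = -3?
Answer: -12760085/41984 ≈ -303.93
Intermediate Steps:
p(X, h) = 17 (p(X, h) = 3 + 14 = 17)
s(P, C) = 17 + C + P (s(P, C) = (P + C) + 17 = (C + P) + 17 = 17 + C + P)
(-27 - 63*48)/(-41984) + 2432/s(-27, Q(2)) = (-27 - 63*48)/(-41984) + 2432/(17 + 2 - 27) = (-27 - 3024)*(-1/41984) + 2432/(-8) = -3051*(-1/41984) + 2432*(-1/8) = 3051/41984 - 304 = -12760085/41984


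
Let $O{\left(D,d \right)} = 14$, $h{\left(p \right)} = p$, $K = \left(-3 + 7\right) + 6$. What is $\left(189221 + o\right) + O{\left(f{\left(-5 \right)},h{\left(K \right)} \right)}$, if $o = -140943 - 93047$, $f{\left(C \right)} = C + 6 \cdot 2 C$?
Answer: $-44755$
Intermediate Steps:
$f{\left(C \right)} = 13 C$ ($f{\left(C \right)} = C + 12 C = 13 C$)
$K = 10$ ($K = 4 + 6 = 10$)
$o = -233990$ ($o = -140943 - 93047 = -233990$)
$\left(189221 + o\right) + O{\left(f{\left(-5 \right)},h{\left(K \right)} \right)} = \left(189221 - 233990\right) + 14 = -44769 + 14 = -44755$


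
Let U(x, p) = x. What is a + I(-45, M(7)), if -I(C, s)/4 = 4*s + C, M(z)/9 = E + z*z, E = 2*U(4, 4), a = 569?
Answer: -7459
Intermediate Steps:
E = 8 (E = 2*4 = 8)
M(z) = 72 + 9*z² (M(z) = 9*(8 + z*z) = 9*(8 + z²) = 72 + 9*z²)
I(C, s) = -16*s - 4*C (I(C, s) = -4*(4*s + C) = -4*(C + 4*s) = -16*s - 4*C)
a + I(-45, M(7)) = 569 + (-16*(72 + 9*7²) - 4*(-45)) = 569 + (-16*(72 + 9*49) + 180) = 569 + (-16*(72 + 441) + 180) = 569 + (-16*513 + 180) = 569 + (-8208 + 180) = 569 - 8028 = -7459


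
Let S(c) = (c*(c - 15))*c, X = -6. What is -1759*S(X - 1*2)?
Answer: 2589248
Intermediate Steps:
S(c) = c²*(-15 + c) (S(c) = (c*(-15 + c))*c = c²*(-15 + c))
-1759*S(X - 1*2) = -1759*(-6 - 1*2)²*(-15 + (-6 - 1*2)) = -1759*(-6 - 2)²*(-15 + (-6 - 2)) = -1759*(-8)²*(-15 - 8) = -112576*(-23) = -1759*(-1472) = 2589248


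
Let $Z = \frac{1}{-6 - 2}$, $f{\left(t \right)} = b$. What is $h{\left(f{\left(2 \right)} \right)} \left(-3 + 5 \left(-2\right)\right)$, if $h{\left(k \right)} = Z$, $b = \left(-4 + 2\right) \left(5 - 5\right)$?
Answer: $\frac{13}{8} \approx 1.625$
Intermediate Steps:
$b = 0$ ($b = \left(-2\right) 0 = 0$)
$f{\left(t \right)} = 0$
$Z = - \frac{1}{8}$ ($Z = \frac{1}{-8} = - \frac{1}{8} \approx -0.125$)
$h{\left(k \right)} = - \frac{1}{8}$
$h{\left(f{\left(2 \right)} \right)} \left(-3 + 5 \left(-2\right)\right) = - \frac{-3 + 5 \left(-2\right)}{8} = - \frac{-3 - 10}{8} = \left(- \frac{1}{8}\right) \left(-13\right) = \frac{13}{8}$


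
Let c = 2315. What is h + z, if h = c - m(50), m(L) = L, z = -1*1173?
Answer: 1092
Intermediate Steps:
z = -1173
h = 2265 (h = 2315 - 1*50 = 2315 - 50 = 2265)
h + z = 2265 - 1173 = 1092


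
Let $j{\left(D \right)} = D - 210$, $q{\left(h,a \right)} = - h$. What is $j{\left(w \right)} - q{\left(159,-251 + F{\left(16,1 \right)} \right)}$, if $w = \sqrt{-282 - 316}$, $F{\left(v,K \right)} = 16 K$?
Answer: $-51 + i \sqrt{598} \approx -51.0 + 24.454 i$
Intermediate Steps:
$w = i \sqrt{598}$ ($w = \sqrt{-598} = i \sqrt{598} \approx 24.454 i$)
$j{\left(D \right)} = -210 + D$
$j{\left(w \right)} - q{\left(159,-251 + F{\left(16,1 \right)} \right)} = \left(-210 + i \sqrt{598}\right) - \left(-1\right) 159 = \left(-210 + i \sqrt{598}\right) - -159 = \left(-210 + i \sqrt{598}\right) + 159 = -51 + i \sqrt{598}$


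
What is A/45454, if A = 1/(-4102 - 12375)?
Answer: -1/748945558 ≈ -1.3352e-9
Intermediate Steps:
A = -1/16477 (A = 1/(-16477) = -1/16477 ≈ -6.0691e-5)
A/45454 = -1/16477/45454 = -1/16477*1/45454 = -1/748945558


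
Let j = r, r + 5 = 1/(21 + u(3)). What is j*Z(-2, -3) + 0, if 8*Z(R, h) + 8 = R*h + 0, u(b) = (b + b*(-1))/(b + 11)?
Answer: 26/21 ≈ 1.2381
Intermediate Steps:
u(b) = 0 (u(b) = (b - b)/(11 + b) = 0/(11 + b) = 0)
r = -104/21 (r = -5 + 1/(21 + 0) = -5 + 1/21 = -104/21 ≈ -4.9524)
Z(R, h) = -1 + R*h/8 (Z(R, h) = -1 + (R*h + 0)/8 = -1 + (R*h)/8 = -1 + R*h/8)
j = -104/21 ≈ -4.9524
j*Z(-2, -3) + 0 = -104*(-1 + (⅛)*(-2)*(-3))/21 + 0 = -104*(-1 + ¾)/21 + 0 = -104/21*(-¼) + 0 = 26/21 + 0 = 26/21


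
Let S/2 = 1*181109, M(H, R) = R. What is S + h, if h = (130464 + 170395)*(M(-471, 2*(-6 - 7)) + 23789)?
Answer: 7149674635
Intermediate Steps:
S = 362218 (S = 2*(1*181109) = 2*181109 = 362218)
h = 7149312417 (h = (130464 + 170395)*(2*(-6 - 7) + 23789) = 300859*(2*(-13) + 23789) = 300859*(-26 + 23789) = 300859*23763 = 7149312417)
S + h = 362218 + 7149312417 = 7149674635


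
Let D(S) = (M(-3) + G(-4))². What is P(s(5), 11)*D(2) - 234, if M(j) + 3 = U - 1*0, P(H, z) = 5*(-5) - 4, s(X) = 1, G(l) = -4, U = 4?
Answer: -495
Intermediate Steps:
P(H, z) = -29 (P(H, z) = -25 - 4 = -29)
M(j) = 1 (M(j) = -3 + (4 - 1*0) = -3 + (4 + 0) = -3 + 4 = 1)
D(S) = 9 (D(S) = (1 - 4)² = (-3)² = 9)
P(s(5), 11)*D(2) - 234 = -29*9 - 234 = -261 - 234 = -495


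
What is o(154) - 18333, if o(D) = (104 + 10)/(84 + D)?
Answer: -2181570/119 ≈ -18333.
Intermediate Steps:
o(D) = 114/(84 + D)
o(154) - 18333 = 114/(84 + 154) - 18333 = 114/238 - 18333 = 114*(1/238) - 18333 = 57/119 - 18333 = -2181570/119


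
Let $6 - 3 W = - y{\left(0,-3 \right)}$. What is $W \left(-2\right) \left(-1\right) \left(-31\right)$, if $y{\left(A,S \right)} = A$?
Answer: $-124$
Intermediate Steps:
$W = 2$ ($W = 2 - \frac{\left(-1\right) 0}{3} = 2 - 0 = 2 + 0 = 2$)
$W \left(-2\right) \left(-1\right) \left(-31\right) = 2 \left(-2\right) \left(-1\right) \left(-31\right) = \left(-4\right) \left(-1\right) \left(-31\right) = 4 \left(-31\right) = -124$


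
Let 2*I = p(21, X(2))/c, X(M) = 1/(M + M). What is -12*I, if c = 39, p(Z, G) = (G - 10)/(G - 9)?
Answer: -6/35 ≈ -0.17143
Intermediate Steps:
X(M) = 1/(2*M)
p(Z, G) = (-10 + G)/(-9 + G)
I = 1/70 (I = (((-10 + (1/2)/2)/(-9 + (1/2)/2))/39)/2 = (((-10 + (1/2)*(1/2))/(-9 + (1/2)*(1/2)))*(1/39))/2 = (((-10 + 1/4)/(-9 + 1/4))*(1/39))/2 = ((-39/4/(-35/4))*(1/39))/2 = (-4/35*(-39/4)*(1/39))/2 = ((39/35)*(1/39))/2 = (1/2)*(1/35) = 1/70 ≈ 0.014286)
-12*I = -12*1/70 = -6/35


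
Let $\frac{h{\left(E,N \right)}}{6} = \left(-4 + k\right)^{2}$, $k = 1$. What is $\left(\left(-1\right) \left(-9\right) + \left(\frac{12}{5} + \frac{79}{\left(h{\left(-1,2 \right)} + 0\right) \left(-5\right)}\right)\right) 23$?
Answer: $\frac{68977}{270} \approx 255.47$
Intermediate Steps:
$h{\left(E,N \right)} = 54$ ($h{\left(E,N \right)} = 6 \left(-4 + 1\right)^{2} = 6 \left(-3\right)^{2} = 6 \cdot 9 = 54$)
$\left(\left(-1\right) \left(-9\right) + \left(\frac{12}{5} + \frac{79}{\left(h{\left(-1,2 \right)} + 0\right) \left(-5\right)}\right)\right) 23 = \left(\left(-1\right) \left(-9\right) + \left(\frac{12}{5} + \frac{79}{\left(54 + 0\right) \left(-5\right)}\right)\right) 23 = \left(9 + \left(12 \cdot \frac{1}{5} + \frac{79}{54 \left(-5\right)}\right)\right) 23 = \left(9 + \left(\frac{12}{5} + \frac{79}{-270}\right)\right) 23 = \left(9 + \left(\frac{12}{5} + 79 \left(- \frac{1}{270}\right)\right)\right) 23 = \left(9 + \left(\frac{12}{5} - \frac{79}{270}\right)\right) 23 = \left(9 + \frac{569}{270}\right) 23 = \frac{2999}{270} \cdot 23 = \frac{68977}{270}$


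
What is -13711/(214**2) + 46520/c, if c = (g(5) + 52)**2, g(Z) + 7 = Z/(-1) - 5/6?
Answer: 15187657429/505816820 ≈ 30.026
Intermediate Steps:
g(Z) = -47/6 - Z (g(Z) = -7 + (Z/(-1) - 5/6) = -7 + (Z*(-1) - 5*1/6) = -7 + (-Z - 5/6) = -7 + (-5/6 - Z) = -47/6 - Z)
c = 55225/36 (c = ((-47/6 - 1*5) + 52)**2 = ((-47/6 - 5) + 52)**2 = (-77/6 + 52)**2 = (235/6)**2 = 55225/36 ≈ 1534.0)
-13711/(214**2) + 46520/c = -13711/(214**2) + 46520/(55225/36) = -13711/45796 + 46520*(36/55225) = -13711*1/45796 + 334944/11045 = -13711/45796 + 334944/11045 = 15187657429/505816820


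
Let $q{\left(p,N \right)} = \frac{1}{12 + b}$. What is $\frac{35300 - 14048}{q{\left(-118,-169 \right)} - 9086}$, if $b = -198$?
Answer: $- \frac{3952872}{1689997} \approx -2.339$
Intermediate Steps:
$q{\left(p,N \right)} = - \frac{1}{186}$ ($q{\left(p,N \right)} = \frac{1}{12 - 198} = \frac{1}{-186} = - \frac{1}{186}$)
$\frac{35300 - 14048}{q{\left(-118,-169 \right)} - 9086} = \frac{35300 - 14048}{- \frac{1}{186} - 9086} = \frac{21252}{- \frac{1689997}{186}} = 21252 \left(- \frac{186}{1689997}\right) = - \frac{3952872}{1689997}$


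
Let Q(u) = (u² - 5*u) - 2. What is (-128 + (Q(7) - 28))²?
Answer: 20736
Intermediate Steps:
Q(u) = -2 + u² - 5*u
(-128 + (Q(7) - 28))² = (-128 + ((-2 + 7² - 5*7) - 28))² = (-128 + ((-2 + 49 - 35) - 28))² = (-128 + (12 - 28))² = (-128 - 16)² = (-144)² = 20736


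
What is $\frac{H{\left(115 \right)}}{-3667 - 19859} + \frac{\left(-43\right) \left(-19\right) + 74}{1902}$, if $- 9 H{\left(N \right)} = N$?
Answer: $\frac{15739477}{33559839} \approx 0.469$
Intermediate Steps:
$H{\left(N \right)} = - \frac{N}{9}$
$\frac{H{\left(115 \right)}}{-3667 - 19859} + \frac{\left(-43\right) \left(-19\right) + 74}{1902} = \frac{\left(- \frac{1}{9}\right) 115}{-3667 - 19859} + \frac{\left(-43\right) \left(-19\right) + 74}{1902} = - \frac{115}{9 \left(-23526\right)} + \left(817 + 74\right) \frac{1}{1902} = \left(- \frac{115}{9}\right) \left(- \frac{1}{23526}\right) + 891 \cdot \frac{1}{1902} = \frac{115}{211734} + \frac{297}{634} = \frac{15739477}{33559839}$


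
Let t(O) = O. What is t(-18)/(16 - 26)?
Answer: 9/5 ≈ 1.8000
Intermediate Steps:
t(-18)/(16 - 26) = -18/(16 - 26) = -18/(-10) = -18*(-1/10) = 9/5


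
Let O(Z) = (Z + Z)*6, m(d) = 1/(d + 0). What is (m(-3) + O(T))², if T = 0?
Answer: ⅑ ≈ 0.11111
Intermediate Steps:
m(d) = 1/d
O(Z) = 12*Z (O(Z) = (2*Z)*6 = 12*Z)
(m(-3) + O(T))² = (1/(-3) + 12*0)² = (-⅓ + 0)² = (-⅓)² = ⅑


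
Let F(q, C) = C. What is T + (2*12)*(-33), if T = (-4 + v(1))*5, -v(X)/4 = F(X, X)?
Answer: -832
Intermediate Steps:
v(X) = -4*X
T = -40 (T = (-4 - 4*1)*5 = (-4 - 4)*5 = -8*5 = -40)
T + (2*12)*(-33) = -40 + (2*12)*(-33) = -40 + 24*(-33) = -40 - 792 = -832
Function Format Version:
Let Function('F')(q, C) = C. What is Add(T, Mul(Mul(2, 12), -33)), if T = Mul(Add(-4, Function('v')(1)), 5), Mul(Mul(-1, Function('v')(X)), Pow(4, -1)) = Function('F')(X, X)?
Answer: -832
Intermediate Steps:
Function('v')(X) = Mul(-4, X)
T = -40 (T = Mul(Add(-4, Mul(-4, 1)), 5) = Mul(Add(-4, -4), 5) = Mul(-8, 5) = -40)
Add(T, Mul(Mul(2, 12), -33)) = Add(-40, Mul(Mul(2, 12), -33)) = Add(-40, Mul(24, -33)) = Add(-40, -792) = -832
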